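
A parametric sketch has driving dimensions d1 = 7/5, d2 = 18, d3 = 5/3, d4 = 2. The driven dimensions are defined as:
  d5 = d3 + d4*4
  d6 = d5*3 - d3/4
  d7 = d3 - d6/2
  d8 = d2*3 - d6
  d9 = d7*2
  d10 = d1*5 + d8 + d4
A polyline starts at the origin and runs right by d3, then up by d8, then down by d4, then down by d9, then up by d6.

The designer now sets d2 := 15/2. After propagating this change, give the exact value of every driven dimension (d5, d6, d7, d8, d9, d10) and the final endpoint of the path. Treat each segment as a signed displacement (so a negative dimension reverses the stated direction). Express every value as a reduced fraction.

Apply edit: d2 := 15/2
  d5 = d3 + d4*4 = 29/3
  d6 = d5*3 - d3/4 = 343/12
  d7 = d3 - d6/2 = -101/8
  d8 = d2*3 - d6 = -73/12
  d9 = d7*2 = -101/4
  d10 = d1*5 + d8 + d4 = 35/12
Walk from origin (0, 0):
  seg 1: right by d3 = 5/3 → (5/3, 0)
  seg 2: up by d8 = -73/12 → (5/3, -73/12)
  seg 3: down by d4 = 2 → (5/3, -97/12)
  seg 4: down by d9 = -101/4 → (5/3, 103/6)
  seg 5: up by d6 = 343/12 → (5/3, 183/4)

d5 = 29/3
d6 = 343/12
d7 = -101/8
d8 = -73/12
d9 = -101/4
d10 = 35/12
endpoint = (5/3, 183/4)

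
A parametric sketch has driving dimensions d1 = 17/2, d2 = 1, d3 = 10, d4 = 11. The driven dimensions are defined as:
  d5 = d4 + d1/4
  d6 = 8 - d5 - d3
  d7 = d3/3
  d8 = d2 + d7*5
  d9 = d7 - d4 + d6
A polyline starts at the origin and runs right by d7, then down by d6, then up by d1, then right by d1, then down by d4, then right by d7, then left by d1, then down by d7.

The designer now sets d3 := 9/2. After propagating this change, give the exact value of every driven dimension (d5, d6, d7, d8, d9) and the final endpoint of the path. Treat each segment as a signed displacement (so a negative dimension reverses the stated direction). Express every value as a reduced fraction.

d5 = 105/8
d6 = -77/8
d7 = 3/2
d8 = 17/2
d9 = -153/8
endpoint = (3, 45/8)

Apply edit: d3 := 9/2
  d5 = d4 + d1/4 = 105/8
  d6 = 8 - d5 - d3 = -77/8
  d7 = d3/3 = 3/2
  d8 = d2 + d7*5 = 17/2
  d9 = d7 - d4 + d6 = -153/8
Walk from origin (0, 0):
  seg 1: right by d7 = 3/2 → (3/2, 0)
  seg 2: down by d6 = -77/8 → (3/2, 77/8)
  seg 3: up by d1 = 17/2 → (3/2, 145/8)
  seg 4: right by d1 = 17/2 → (10, 145/8)
  seg 5: down by d4 = 11 → (10, 57/8)
  seg 6: right by d7 = 3/2 → (23/2, 57/8)
  seg 7: left by d1 = 17/2 → (3, 57/8)
  seg 8: down by d7 = 3/2 → (3, 45/8)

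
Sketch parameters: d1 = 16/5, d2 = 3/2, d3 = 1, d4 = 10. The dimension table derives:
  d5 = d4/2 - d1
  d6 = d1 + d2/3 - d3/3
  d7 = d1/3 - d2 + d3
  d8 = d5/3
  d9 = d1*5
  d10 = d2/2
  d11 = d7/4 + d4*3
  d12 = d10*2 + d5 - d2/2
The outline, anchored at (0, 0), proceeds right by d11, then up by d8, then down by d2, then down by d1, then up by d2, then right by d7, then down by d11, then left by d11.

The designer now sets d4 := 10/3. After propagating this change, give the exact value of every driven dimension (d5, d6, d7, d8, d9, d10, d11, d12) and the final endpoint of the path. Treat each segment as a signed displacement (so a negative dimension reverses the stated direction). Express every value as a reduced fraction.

Apply edit: d4 := 10/3
  d5 = d4/2 - d1 = -23/15
  d6 = d1 + d2/3 - d3/3 = 101/30
  d7 = d1/3 - d2 + d3 = 17/30
  d8 = d5/3 = -23/45
  d9 = d1*5 = 16
  d10 = d2/2 = 3/4
  d11 = d7/4 + d4*3 = 1217/120
  d12 = d10*2 + d5 - d2/2 = -47/60
Walk from origin (0, 0):
  seg 1: right by d11 = 1217/120 → (1217/120, 0)
  seg 2: up by d8 = -23/45 → (1217/120, -23/45)
  seg 3: down by d2 = 3/2 → (1217/120, -181/90)
  seg 4: down by d1 = 16/5 → (1217/120, -469/90)
  seg 5: up by d2 = 3/2 → (1217/120, -167/45)
  seg 6: right by d7 = 17/30 → (257/24, -167/45)
  seg 7: down by d11 = 1217/120 → (257/24, -4987/360)
  seg 8: left by d11 = 1217/120 → (17/30, -4987/360)

d5 = -23/15
d6 = 101/30
d7 = 17/30
d8 = -23/45
d9 = 16
d10 = 3/4
d11 = 1217/120
d12 = -47/60
endpoint = (17/30, -4987/360)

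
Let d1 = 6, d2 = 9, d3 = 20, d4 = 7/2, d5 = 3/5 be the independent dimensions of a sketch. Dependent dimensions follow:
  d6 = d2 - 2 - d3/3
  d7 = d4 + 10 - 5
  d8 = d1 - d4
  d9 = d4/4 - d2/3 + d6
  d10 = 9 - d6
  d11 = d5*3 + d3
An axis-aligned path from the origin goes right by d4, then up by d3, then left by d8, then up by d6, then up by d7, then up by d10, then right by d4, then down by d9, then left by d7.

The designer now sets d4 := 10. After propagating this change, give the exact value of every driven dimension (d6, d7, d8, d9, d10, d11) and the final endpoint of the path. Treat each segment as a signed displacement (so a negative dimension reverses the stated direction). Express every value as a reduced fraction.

Apply edit: d4 := 10
  d6 = d2 - 2 - d3/3 = 1/3
  d7 = d4 + 10 - 5 = 15
  d8 = d1 - d4 = -4
  d9 = d4/4 - d2/3 + d6 = -1/6
  d10 = 9 - d6 = 26/3
  d11 = d5*3 + d3 = 109/5
Walk from origin (0, 0):
  seg 1: right by d4 = 10 → (10, 0)
  seg 2: up by d3 = 20 → (10, 20)
  seg 3: left by d8 = -4 → (14, 20)
  seg 4: up by d6 = 1/3 → (14, 61/3)
  seg 5: up by d7 = 15 → (14, 106/3)
  seg 6: up by d10 = 26/3 → (14, 44)
  seg 7: right by d4 = 10 → (24, 44)
  seg 8: down by d9 = -1/6 → (24, 265/6)
  seg 9: left by d7 = 15 → (9, 265/6)

d6 = 1/3
d7 = 15
d8 = -4
d9 = -1/6
d10 = 26/3
d11 = 109/5
endpoint = (9, 265/6)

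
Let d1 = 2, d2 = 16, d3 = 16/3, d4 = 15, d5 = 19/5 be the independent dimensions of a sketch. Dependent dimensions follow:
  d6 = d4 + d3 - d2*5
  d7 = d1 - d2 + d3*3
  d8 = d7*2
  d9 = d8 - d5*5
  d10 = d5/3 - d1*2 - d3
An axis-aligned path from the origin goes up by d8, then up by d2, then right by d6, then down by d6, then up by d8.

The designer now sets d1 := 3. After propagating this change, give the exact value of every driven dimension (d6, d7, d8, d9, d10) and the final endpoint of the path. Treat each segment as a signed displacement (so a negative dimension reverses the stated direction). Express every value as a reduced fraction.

Apply edit: d1 := 3
  d6 = d4 + d3 - d2*5 = -179/3
  d7 = d1 - d2 + d3*3 = 3
  d8 = d7*2 = 6
  d9 = d8 - d5*5 = -13
  d10 = d5/3 - d1*2 - d3 = -151/15
Walk from origin (0, 0):
  seg 1: up by d8 = 6 → (0, 6)
  seg 2: up by d2 = 16 → (0, 22)
  seg 3: right by d6 = -179/3 → (-179/3, 22)
  seg 4: down by d6 = -179/3 → (-179/3, 245/3)
  seg 5: up by d8 = 6 → (-179/3, 263/3)

d6 = -179/3
d7 = 3
d8 = 6
d9 = -13
d10 = -151/15
endpoint = (-179/3, 263/3)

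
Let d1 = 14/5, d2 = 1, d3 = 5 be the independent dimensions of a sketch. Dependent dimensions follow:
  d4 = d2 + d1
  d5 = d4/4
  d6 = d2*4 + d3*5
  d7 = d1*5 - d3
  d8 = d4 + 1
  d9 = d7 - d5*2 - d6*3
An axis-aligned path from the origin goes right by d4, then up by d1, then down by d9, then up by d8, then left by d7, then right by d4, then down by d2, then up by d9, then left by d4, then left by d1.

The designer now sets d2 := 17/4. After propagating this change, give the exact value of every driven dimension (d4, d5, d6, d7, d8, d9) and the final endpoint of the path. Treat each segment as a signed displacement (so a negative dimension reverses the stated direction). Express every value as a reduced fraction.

d4 = 141/20
d5 = 141/80
d6 = 42
d7 = 9
d8 = 161/20
d9 = -4821/40
endpoint = (-19/4, 33/5)

Apply edit: d2 := 17/4
  d4 = d2 + d1 = 141/20
  d5 = d4/4 = 141/80
  d6 = d2*4 + d3*5 = 42
  d7 = d1*5 - d3 = 9
  d8 = d4 + 1 = 161/20
  d9 = d7 - d5*2 - d6*3 = -4821/40
Walk from origin (0, 0):
  seg 1: right by d4 = 141/20 → (141/20, 0)
  seg 2: up by d1 = 14/5 → (141/20, 14/5)
  seg 3: down by d9 = -4821/40 → (141/20, 4933/40)
  seg 4: up by d8 = 161/20 → (141/20, 1051/8)
  seg 5: left by d7 = 9 → (-39/20, 1051/8)
  seg 6: right by d4 = 141/20 → (51/10, 1051/8)
  seg 7: down by d2 = 17/4 → (51/10, 1017/8)
  seg 8: up by d9 = -4821/40 → (51/10, 33/5)
  seg 9: left by d4 = 141/20 → (-39/20, 33/5)
  seg 10: left by d1 = 14/5 → (-19/4, 33/5)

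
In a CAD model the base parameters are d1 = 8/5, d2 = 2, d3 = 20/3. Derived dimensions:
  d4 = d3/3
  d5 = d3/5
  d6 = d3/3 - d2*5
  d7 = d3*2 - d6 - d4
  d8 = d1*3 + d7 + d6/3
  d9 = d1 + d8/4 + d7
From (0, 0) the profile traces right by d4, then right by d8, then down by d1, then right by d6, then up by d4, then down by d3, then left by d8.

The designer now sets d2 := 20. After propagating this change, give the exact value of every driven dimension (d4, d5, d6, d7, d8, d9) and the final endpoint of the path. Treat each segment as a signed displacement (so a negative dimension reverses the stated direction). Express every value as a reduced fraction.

Apply edit: d2 := 20
  d4 = d3/3 = 20/9
  d5 = d3/5 = 4/3
  d6 = d3/3 - d2*5 = -880/9
  d7 = d3*2 - d6 - d4 = 980/9
  d8 = d1*3 + d7 + d6/3 = 10948/135
  d9 = d1 + d8/4 + d7 = 17653/135
Walk from origin (0, 0):
  seg 1: right by d4 = 20/9 → (20/9, 0)
  seg 2: right by d8 = 10948/135 → (11248/135, 0)
  seg 3: down by d1 = 8/5 → (11248/135, -8/5)
  seg 4: right by d6 = -880/9 → (-1952/135, -8/5)
  seg 5: up by d4 = 20/9 → (-1952/135, 28/45)
  seg 6: down by d3 = 20/3 → (-1952/135, -272/45)
  seg 7: left by d8 = 10948/135 → (-860/9, -272/45)

d4 = 20/9
d5 = 4/3
d6 = -880/9
d7 = 980/9
d8 = 10948/135
d9 = 17653/135
endpoint = (-860/9, -272/45)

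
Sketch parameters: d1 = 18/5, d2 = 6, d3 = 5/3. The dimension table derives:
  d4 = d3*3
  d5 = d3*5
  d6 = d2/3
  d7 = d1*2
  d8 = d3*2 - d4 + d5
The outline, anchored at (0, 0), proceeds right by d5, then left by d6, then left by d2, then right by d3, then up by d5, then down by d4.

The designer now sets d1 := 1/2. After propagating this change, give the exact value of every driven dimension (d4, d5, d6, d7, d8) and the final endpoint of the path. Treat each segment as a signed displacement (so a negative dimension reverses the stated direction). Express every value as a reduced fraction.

d4 = 5
d5 = 25/3
d6 = 2
d7 = 1
d8 = 20/3
endpoint = (2, 10/3)

Apply edit: d1 := 1/2
  d4 = d3*3 = 5
  d5 = d3*5 = 25/3
  d6 = d2/3 = 2
  d7 = d1*2 = 1
  d8 = d3*2 - d4 + d5 = 20/3
Walk from origin (0, 0):
  seg 1: right by d5 = 25/3 → (25/3, 0)
  seg 2: left by d6 = 2 → (19/3, 0)
  seg 3: left by d2 = 6 → (1/3, 0)
  seg 4: right by d3 = 5/3 → (2, 0)
  seg 5: up by d5 = 25/3 → (2, 25/3)
  seg 6: down by d4 = 5 → (2, 10/3)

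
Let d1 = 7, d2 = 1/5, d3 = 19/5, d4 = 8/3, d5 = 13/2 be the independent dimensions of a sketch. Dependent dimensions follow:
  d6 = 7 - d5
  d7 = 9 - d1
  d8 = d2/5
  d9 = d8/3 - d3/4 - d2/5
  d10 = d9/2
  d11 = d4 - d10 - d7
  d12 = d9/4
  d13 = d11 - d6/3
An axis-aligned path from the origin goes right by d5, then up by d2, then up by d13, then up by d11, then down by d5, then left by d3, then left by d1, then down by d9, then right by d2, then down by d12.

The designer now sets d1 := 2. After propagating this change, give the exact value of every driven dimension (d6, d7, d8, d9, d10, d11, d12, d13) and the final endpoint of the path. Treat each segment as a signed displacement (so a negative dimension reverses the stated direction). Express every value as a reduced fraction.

Apply edit: d1 := 2
  d6 = 7 - d5 = 1/2
  d7 = 9 - d1 = 7
  d8 = d2/5 = 1/25
  d9 = d8/3 - d3/4 - d2/5 = -293/300
  d10 = d9/2 = -293/600
  d11 = d4 - d10 - d7 = -769/200
  d12 = d9/4 = -293/1200
  d13 = d11 - d6/3 = -2407/600
Walk from origin (0, 0):
  seg 1: right by d5 = 13/2 → (13/2, 0)
  seg 2: up by d2 = 1/5 → (13/2, 1/5)
  seg 3: up by d13 = -2407/600 → (13/2, -2287/600)
  seg 4: up by d11 = -769/200 → (13/2, -2297/300)
  seg 5: down by d5 = 13/2 → (13/2, -4247/300)
  seg 6: left by d3 = 19/5 → (27/10, -4247/300)
  seg 7: left by d1 = 2 → (7/10, -4247/300)
  seg 8: down by d9 = -293/300 → (7/10, -659/50)
  seg 9: right by d2 = 1/5 → (9/10, -659/50)
  seg 10: down by d12 = -293/1200 → (9/10, -15523/1200)

d6 = 1/2
d7 = 7
d8 = 1/25
d9 = -293/300
d10 = -293/600
d11 = -769/200
d12 = -293/1200
d13 = -2407/600
endpoint = (9/10, -15523/1200)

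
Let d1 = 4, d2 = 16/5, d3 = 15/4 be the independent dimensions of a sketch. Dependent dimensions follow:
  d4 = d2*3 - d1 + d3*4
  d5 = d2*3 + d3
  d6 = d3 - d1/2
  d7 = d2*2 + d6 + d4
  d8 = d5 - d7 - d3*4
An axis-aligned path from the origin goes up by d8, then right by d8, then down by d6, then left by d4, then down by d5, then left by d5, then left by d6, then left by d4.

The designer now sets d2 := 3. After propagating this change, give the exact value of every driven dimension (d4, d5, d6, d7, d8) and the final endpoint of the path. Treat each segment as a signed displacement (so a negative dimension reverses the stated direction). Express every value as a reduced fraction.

d4 = 20
d5 = 51/4
d6 = 7/4
d7 = 111/4
d8 = -30
endpoint = (-169/2, -89/2)

Apply edit: d2 := 3
  d4 = d2*3 - d1 + d3*4 = 20
  d5 = d2*3 + d3 = 51/4
  d6 = d3 - d1/2 = 7/4
  d7 = d2*2 + d6 + d4 = 111/4
  d8 = d5 - d7 - d3*4 = -30
Walk from origin (0, 0):
  seg 1: up by d8 = -30 → (0, -30)
  seg 2: right by d8 = -30 → (-30, -30)
  seg 3: down by d6 = 7/4 → (-30, -127/4)
  seg 4: left by d4 = 20 → (-50, -127/4)
  seg 5: down by d5 = 51/4 → (-50, -89/2)
  seg 6: left by d5 = 51/4 → (-251/4, -89/2)
  seg 7: left by d6 = 7/4 → (-129/2, -89/2)
  seg 8: left by d4 = 20 → (-169/2, -89/2)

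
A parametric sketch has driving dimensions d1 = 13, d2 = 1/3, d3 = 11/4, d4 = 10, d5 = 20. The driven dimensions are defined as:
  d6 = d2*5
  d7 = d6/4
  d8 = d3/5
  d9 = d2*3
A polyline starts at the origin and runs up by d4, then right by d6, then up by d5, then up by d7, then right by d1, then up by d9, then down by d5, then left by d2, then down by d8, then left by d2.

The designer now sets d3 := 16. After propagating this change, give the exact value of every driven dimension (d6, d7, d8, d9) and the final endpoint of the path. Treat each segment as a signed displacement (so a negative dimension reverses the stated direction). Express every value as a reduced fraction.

d6 = 5/3
d7 = 5/12
d8 = 16/5
d9 = 1
endpoint = (14, 493/60)

Apply edit: d3 := 16
  d6 = d2*5 = 5/3
  d7 = d6/4 = 5/12
  d8 = d3/5 = 16/5
  d9 = d2*3 = 1
Walk from origin (0, 0):
  seg 1: up by d4 = 10 → (0, 10)
  seg 2: right by d6 = 5/3 → (5/3, 10)
  seg 3: up by d5 = 20 → (5/3, 30)
  seg 4: up by d7 = 5/12 → (5/3, 365/12)
  seg 5: right by d1 = 13 → (44/3, 365/12)
  seg 6: up by d9 = 1 → (44/3, 377/12)
  seg 7: down by d5 = 20 → (44/3, 137/12)
  seg 8: left by d2 = 1/3 → (43/3, 137/12)
  seg 9: down by d8 = 16/5 → (43/3, 493/60)
  seg 10: left by d2 = 1/3 → (14, 493/60)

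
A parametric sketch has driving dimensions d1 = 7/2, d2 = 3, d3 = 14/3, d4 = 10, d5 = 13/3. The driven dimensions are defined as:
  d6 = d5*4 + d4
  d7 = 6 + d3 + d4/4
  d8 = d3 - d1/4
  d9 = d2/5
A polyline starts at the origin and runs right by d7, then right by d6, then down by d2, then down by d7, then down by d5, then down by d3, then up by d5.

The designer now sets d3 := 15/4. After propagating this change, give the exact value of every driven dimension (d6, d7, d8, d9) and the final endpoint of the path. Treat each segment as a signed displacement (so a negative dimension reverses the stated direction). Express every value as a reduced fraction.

d6 = 82/3
d7 = 49/4
d8 = 23/8
d9 = 3/5
endpoint = (475/12, -19)

Apply edit: d3 := 15/4
  d6 = d5*4 + d4 = 82/3
  d7 = 6 + d3 + d4/4 = 49/4
  d8 = d3 - d1/4 = 23/8
  d9 = d2/5 = 3/5
Walk from origin (0, 0):
  seg 1: right by d7 = 49/4 → (49/4, 0)
  seg 2: right by d6 = 82/3 → (475/12, 0)
  seg 3: down by d2 = 3 → (475/12, -3)
  seg 4: down by d7 = 49/4 → (475/12, -61/4)
  seg 5: down by d5 = 13/3 → (475/12, -235/12)
  seg 6: down by d3 = 15/4 → (475/12, -70/3)
  seg 7: up by d5 = 13/3 → (475/12, -19)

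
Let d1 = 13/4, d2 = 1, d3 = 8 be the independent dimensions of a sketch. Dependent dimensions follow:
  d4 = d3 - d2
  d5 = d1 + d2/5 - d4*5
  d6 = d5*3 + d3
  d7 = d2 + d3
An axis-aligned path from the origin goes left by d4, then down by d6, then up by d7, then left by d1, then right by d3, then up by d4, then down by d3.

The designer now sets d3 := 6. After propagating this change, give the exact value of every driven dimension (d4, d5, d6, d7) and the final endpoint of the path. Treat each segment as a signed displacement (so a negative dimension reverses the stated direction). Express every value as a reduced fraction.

Apply edit: d3 := 6
  d4 = d3 - d2 = 5
  d5 = d1 + d2/5 - d4*5 = -431/20
  d6 = d5*3 + d3 = -1173/20
  d7 = d2 + d3 = 7
Walk from origin (0, 0):
  seg 1: left by d4 = 5 → (-5, 0)
  seg 2: down by d6 = -1173/20 → (-5, 1173/20)
  seg 3: up by d7 = 7 → (-5, 1313/20)
  seg 4: left by d1 = 13/4 → (-33/4, 1313/20)
  seg 5: right by d3 = 6 → (-9/4, 1313/20)
  seg 6: up by d4 = 5 → (-9/4, 1413/20)
  seg 7: down by d3 = 6 → (-9/4, 1293/20)

d4 = 5
d5 = -431/20
d6 = -1173/20
d7 = 7
endpoint = (-9/4, 1293/20)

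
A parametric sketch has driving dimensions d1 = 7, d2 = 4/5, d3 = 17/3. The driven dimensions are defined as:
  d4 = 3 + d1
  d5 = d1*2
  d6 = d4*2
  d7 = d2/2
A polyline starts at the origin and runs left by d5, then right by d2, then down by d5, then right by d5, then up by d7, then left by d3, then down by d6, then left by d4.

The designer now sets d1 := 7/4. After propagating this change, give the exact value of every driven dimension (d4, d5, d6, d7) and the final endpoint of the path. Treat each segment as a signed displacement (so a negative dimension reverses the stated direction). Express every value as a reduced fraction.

d4 = 19/4
d5 = 7/2
d6 = 19/2
d7 = 2/5
endpoint = (-577/60, -63/5)

Apply edit: d1 := 7/4
  d4 = 3 + d1 = 19/4
  d5 = d1*2 = 7/2
  d6 = d4*2 = 19/2
  d7 = d2/2 = 2/5
Walk from origin (0, 0):
  seg 1: left by d5 = 7/2 → (-7/2, 0)
  seg 2: right by d2 = 4/5 → (-27/10, 0)
  seg 3: down by d5 = 7/2 → (-27/10, -7/2)
  seg 4: right by d5 = 7/2 → (4/5, -7/2)
  seg 5: up by d7 = 2/5 → (4/5, -31/10)
  seg 6: left by d3 = 17/3 → (-73/15, -31/10)
  seg 7: down by d6 = 19/2 → (-73/15, -63/5)
  seg 8: left by d4 = 19/4 → (-577/60, -63/5)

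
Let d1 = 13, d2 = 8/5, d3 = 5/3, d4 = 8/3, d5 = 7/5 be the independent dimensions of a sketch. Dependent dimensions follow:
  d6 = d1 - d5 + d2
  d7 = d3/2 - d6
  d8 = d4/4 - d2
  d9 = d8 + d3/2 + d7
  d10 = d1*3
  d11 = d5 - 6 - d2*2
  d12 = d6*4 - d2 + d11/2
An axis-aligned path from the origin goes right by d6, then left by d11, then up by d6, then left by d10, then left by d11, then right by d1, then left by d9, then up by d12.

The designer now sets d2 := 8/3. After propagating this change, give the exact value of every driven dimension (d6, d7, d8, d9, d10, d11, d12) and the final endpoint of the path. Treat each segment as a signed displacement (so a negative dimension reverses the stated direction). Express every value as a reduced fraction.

d6 = 214/15
d7 = -403/30
d8 = -2
d9 = -73/5
d10 = 39
d11 = -149/15
d12 = 1483/30
endpoint = (341/15, 637/10)

Apply edit: d2 := 8/3
  d6 = d1 - d5 + d2 = 214/15
  d7 = d3/2 - d6 = -403/30
  d8 = d4/4 - d2 = -2
  d9 = d8 + d3/2 + d7 = -73/5
  d10 = d1*3 = 39
  d11 = d5 - 6 - d2*2 = -149/15
  d12 = d6*4 - d2 + d11/2 = 1483/30
Walk from origin (0, 0):
  seg 1: right by d6 = 214/15 → (214/15, 0)
  seg 2: left by d11 = -149/15 → (121/5, 0)
  seg 3: up by d6 = 214/15 → (121/5, 214/15)
  seg 4: left by d10 = 39 → (-74/5, 214/15)
  seg 5: left by d11 = -149/15 → (-73/15, 214/15)
  seg 6: right by d1 = 13 → (122/15, 214/15)
  seg 7: left by d9 = -73/5 → (341/15, 214/15)
  seg 8: up by d12 = 1483/30 → (341/15, 637/10)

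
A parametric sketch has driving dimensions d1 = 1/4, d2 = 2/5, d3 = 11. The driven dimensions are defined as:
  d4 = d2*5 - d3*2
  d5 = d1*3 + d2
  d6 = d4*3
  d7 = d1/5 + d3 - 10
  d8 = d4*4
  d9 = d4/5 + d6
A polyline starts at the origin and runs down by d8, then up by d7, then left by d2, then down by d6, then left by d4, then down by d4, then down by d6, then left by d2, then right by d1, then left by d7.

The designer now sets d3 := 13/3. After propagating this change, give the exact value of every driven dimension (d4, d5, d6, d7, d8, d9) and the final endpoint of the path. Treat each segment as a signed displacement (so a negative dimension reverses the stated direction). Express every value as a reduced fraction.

Apply edit: d3 := 13/3
  d4 = d2*5 - d3*2 = -20/3
  d5 = d1*3 + d2 = 23/20
  d6 = d4*3 = -20
  d7 = d1/5 + d3 - 10 = -337/60
  d8 = d4*4 = -80/3
  d9 = d4/5 + d6 = -64/3
Walk from origin (0, 0):
  seg 1: down by d8 = -80/3 → (0, 80/3)
  seg 2: up by d7 = -337/60 → (0, 421/20)
  seg 3: left by d2 = 2/5 → (-2/5, 421/20)
  seg 4: down by d6 = -20 → (-2/5, 821/20)
  seg 5: left by d4 = -20/3 → (94/15, 821/20)
  seg 6: down by d4 = -20/3 → (94/15, 2863/60)
  seg 7: down by d6 = -20 → (94/15, 4063/60)
  seg 8: left by d2 = 2/5 → (88/15, 4063/60)
  seg 9: right by d1 = 1/4 → (367/60, 4063/60)
  seg 10: left by d7 = -337/60 → (176/15, 4063/60)

d4 = -20/3
d5 = 23/20
d6 = -20
d7 = -337/60
d8 = -80/3
d9 = -64/3
endpoint = (176/15, 4063/60)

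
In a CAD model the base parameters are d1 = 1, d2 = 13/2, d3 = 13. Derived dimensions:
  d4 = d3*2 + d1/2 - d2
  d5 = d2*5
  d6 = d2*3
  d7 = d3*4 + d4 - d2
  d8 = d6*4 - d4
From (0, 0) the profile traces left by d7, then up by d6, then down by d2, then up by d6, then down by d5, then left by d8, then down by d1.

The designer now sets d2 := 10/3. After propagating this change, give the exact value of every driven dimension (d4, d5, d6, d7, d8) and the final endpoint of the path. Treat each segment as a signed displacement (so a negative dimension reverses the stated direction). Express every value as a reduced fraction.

d4 = 139/6
d5 = 50/3
d6 = 10
d7 = 431/6
d8 = 101/6
endpoint = (-266/3, -1)

Apply edit: d2 := 10/3
  d4 = d3*2 + d1/2 - d2 = 139/6
  d5 = d2*5 = 50/3
  d6 = d2*3 = 10
  d7 = d3*4 + d4 - d2 = 431/6
  d8 = d6*4 - d4 = 101/6
Walk from origin (0, 0):
  seg 1: left by d7 = 431/6 → (-431/6, 0)
  seg 2: up by d6 = 10 → (-431/6, 10)
  seg 3: down by d2 = 10/3 → (-431/6, 20/3)
  seg 4: up by d6 = 10 → (-431/6, 50/3)
  seg 5: down by d5 = 50/3 → (-431/6, 0)
  seg 6: left by d8 = 101/6 → (-266/3, 0)
  seg 7: down by d1 = 1 → (-266/3, -1)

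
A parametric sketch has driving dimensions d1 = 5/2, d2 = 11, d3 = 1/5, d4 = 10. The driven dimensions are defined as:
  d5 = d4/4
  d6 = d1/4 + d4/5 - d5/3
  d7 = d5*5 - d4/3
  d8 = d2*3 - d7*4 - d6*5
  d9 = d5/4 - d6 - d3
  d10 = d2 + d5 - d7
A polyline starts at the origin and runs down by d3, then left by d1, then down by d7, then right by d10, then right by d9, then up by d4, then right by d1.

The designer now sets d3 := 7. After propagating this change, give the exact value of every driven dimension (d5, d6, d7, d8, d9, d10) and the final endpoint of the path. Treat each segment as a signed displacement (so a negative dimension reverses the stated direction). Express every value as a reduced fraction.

Apply edit: d3 := 7
  d5 = d4/4 = 5/2
  d6 = d1/4 + d4/5 - d5/3 = 43/24
  d7 = d5*5 - d4/3 = 55/6
  d8 = d2*3 - d7*4 - d6*5 = -101/8
  d9 = d5/4 - d6 - d3 = -49/6
  d10 = d2 + d5 - d7 = 13/3
Walk from origin (0, 0):
  seg 1: down by d3 = 7 → (0, -7)
  seg 2: left by d1 = 5/2 → (-5/2, -7)
  seg 3: down by d7 = 55/6 → (-5/2, -97/6)
  seg 4: right by d10 = 13/3 → (11/6, -97/6)
  seg 5: right by d9 = -49/6 → (-19/3, -97/6)
  seg 6: up by d4 = 10 → (-19/3, -37/6)
  seg 7: right by d1 = 5/2 → (-23/6, -37/6)

d5 = 5/2
d6 = 43/24
d7 = 55/6
d8 = -101/8
d9 = -49/6
d10 = 13/3
endpoint = (-23/6, -37/6)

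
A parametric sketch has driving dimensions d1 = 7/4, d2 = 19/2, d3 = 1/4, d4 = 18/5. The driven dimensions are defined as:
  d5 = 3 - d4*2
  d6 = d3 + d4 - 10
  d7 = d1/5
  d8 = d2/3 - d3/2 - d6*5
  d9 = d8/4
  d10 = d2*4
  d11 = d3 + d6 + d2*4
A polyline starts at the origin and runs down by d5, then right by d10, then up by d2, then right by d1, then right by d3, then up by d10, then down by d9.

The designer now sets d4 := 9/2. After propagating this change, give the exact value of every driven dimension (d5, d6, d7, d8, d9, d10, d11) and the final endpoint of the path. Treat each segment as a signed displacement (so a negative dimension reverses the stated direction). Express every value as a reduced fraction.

d5 = -6
d6 = -21/4
d7 = 7/20
d8 = 703/24
d9 = 703/96
d10 = 38
d11 = 33
endpoint = (40, 4433/96)

Apply edit: d4 := 9/2
  d5 = 3 - d4*2 = -6
  d6 = d3 + d4 - 10 = -21/4
  d7 = d1/5 = 7/20
  d8 = d2/3 - d3/2 - d6*5 = 703/24
  d9 = d8/4 = 703/96
  d10 = d2*4 = 38
  d11 = d3 + d6 + d2*4 = 33
Walk from origin (0, 0):
  seg 1: down by d5 = -6 → (0, 6)
  seg 2: right by d10 = 38 → (38, 6)
  seg 3: up by d2 = 19/2 → (38, 31/2)
  seg 4: right by d1 = 7/4 → (159/4, 31/2)
  seg 5: right by d3 = 1/4 → (40, 31/2)
  seg 6: up by d10 = 38 → (40, 107/2)
  seg 7: down by d9 = 703/96 → (40, 4433/96)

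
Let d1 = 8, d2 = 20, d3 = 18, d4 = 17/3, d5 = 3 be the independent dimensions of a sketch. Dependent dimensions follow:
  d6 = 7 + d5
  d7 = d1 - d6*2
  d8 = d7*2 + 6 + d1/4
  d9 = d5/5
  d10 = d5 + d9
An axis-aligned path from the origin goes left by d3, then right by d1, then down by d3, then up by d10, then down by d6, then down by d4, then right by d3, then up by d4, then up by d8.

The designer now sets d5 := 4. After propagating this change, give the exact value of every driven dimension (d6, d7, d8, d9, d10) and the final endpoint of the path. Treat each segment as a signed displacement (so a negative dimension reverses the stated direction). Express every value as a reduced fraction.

Apply edit: d5 := 4
  d6 = 7 + d5 = 11
  d7 = d1 - d6*2 = -14
  d8 = d7*2 + 6 + d1/4 = -20
  d9 = d5/5 = 4/5
  d10 = d5 + d9 = 24/5
Walk from origin (0, 0):
  seg 1: left by d3 = 18 → (-18, 0)
  seg 2: right by d1 = 8 → (-10, 0)
  seg 3: down by d3 = 18 → (-10, -18)
  seg 4: up by d10 = 24/5 → (-10, -66/5)
  seg 5: down by d6 = 11 → (-10, -121/5)
  seg 6: down by d4 = 17/3 → (-10, -448/15)
  seg 7: right by d3 = 18 → (8, -448/15)
  seg 8: up by d4 = 17/3 → (8, -121/5)
  seg 9: up by d8 = -20 → (8, -221/5)

d6 = 11
d7 = -14
d8 = -20
d9 = 4/5
d10 = 24/5
endpoint = (8, -221/5)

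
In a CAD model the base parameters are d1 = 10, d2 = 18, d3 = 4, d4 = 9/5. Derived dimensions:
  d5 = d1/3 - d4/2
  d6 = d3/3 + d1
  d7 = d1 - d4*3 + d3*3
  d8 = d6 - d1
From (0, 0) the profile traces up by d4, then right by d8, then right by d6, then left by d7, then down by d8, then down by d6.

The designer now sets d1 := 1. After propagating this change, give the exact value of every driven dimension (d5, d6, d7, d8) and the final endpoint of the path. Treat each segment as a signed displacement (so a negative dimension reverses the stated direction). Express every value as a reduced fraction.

d5 = -17/30
d6 = 7/3
d7 = 38/5
d8 = 4/3
endpoint = (-59/15, -28/15)

Apply edit: d1 := 1
  d5 = d1/3 - d4/2 = -17/30
  d6 = d3/3 + d1 = 7/3
  d7 = d1 - d4*3 + d3*3 = 38/5
  d8 = d6 - d1 = 4/3
Walk from origin (0, 0):
  seg 1: up by d4 = 9/5 → (0, 9/5)
  seg 2: right by d8 = 4/3 → (4/3, 9/5)
  seg 3: right by d6 = 7/3 → (11/3, 9/5)
  seg 4: left by d7 = 38/5 → (-59/15, 9/5)
  seg 5: down by d8 = 4/3 → (-59/15, 7/15)
  seg 6: down by d6 = 7/3 → (-59/15, -28/15)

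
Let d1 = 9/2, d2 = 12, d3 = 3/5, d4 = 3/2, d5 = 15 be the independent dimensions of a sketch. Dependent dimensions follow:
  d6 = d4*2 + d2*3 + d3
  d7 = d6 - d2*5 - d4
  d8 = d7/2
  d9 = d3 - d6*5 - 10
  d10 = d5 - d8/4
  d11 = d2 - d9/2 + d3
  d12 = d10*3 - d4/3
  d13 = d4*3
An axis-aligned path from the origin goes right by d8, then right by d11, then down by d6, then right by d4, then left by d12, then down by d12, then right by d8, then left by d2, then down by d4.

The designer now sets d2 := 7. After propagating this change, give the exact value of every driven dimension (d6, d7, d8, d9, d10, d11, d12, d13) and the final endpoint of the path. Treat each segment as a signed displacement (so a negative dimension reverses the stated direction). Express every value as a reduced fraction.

d6 = 123/5
d7 = -119/10
d8 = -119/20
d9 = -662/5
d10 = 1319/80
d11 = 369/5
d12 = 3917/80
d13 = 9/2
endpoint = (119/16, -1201/16)

Apply edit: d2 := 7
  d6 = d4*2 + d2*3 + d3 = 123/5
  d7 = d6 - d2*5 - d4 = -119/10
  d8 = d7/2 = -119/20
  d9 = d3 - d6*5 - 10 = -662/5
  d10 = d5 - d8/4 = 1319/80
  d11 = d2 - d9/2 + d3 = 369/5
  d12 = d10*3 - d4/3 = 3917/80
  d13 = d4*3 = 9/2
Walk from origin (0, 0):
  seg 1: right by d8 = -119/20 → (-119/20, 0)
  seg 2: right by d11 = 369/5 → (1357/20, 0)
  seg 3: down by d6 = 123/5 → (1357/20, -123/5)
  seg 4: right by d4 = 3/2 → (1387/20, -123/5)
  seg 5: left by d12 = 3917/80 → (1631/80, -123/5)
  seg 6: down by d12 = 3917/80 → (1631/80, -1177/16)
  seg 7: right by d8 = -119/20 → (231/16, -1177/16)
  seg 8: left by d2 = 7 → (119/16, -1177/16)
  seg 9: down by d4 = 3/2 → (119/16, -1201/16)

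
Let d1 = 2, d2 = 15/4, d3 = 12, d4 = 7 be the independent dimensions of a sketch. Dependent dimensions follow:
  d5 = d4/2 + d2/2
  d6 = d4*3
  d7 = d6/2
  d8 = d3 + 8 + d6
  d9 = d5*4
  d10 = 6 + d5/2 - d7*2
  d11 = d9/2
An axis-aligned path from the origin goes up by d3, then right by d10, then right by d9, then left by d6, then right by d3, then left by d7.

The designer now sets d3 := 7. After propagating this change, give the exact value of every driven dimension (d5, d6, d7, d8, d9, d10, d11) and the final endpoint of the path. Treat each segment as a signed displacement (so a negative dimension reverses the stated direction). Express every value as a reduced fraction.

Apply edit: d3 := 7
  d5 = d4/2 + d2/2 = 43/8
  d6 = d4*3 = 21
  d7 = d6/2 = 21/2
  d8 = d3 + 8 + d6 = 36
  d9 = d5*4 = 43/2
  d10 = 6 + d5/2 - d7*2 = -197/16
  d11 = d9/2 = 43/4
Walk from origin (0, 0):
  seg 1: up by d3 = 7 → (0, 7)
  seg 2: right by d10 = -197/16 → (-197/16, 7)
  seg 3: right by d9 = 43/2 → (147/16, 7)
  seg 4: left by d6 = 21 → (-189/16, 7)
  seg 5: right by d3 = 7 → (-77/16, 7)
  seg 6: left by d7 = 21/2 → (-245/16, 7)

d5 = 43/8
d6 = 21
d7 = 21/2
d8 = 36
d9 = 43/2
d10 = -197/16
d11 = 43/4
endpoint = (-245/16, 7)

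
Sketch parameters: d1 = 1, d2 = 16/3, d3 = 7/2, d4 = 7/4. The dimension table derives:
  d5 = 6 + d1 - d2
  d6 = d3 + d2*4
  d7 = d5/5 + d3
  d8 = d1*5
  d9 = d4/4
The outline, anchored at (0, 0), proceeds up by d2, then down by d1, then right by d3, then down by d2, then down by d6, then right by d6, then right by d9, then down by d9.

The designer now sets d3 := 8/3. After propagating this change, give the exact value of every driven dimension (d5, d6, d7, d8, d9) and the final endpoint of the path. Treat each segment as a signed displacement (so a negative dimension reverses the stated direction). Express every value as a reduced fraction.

Apply edit: d3 := 8/3
  d5 = 6 + d1 - d2 = 5/3
  d6 = d3 + d2*4 = 24
  d7 = d5/5 + d3 = 3
  d8 = d1*5 = 5
  d9 = d4/4 = 7/16
Walk from origin (0, 0):
  seg 1: up by d2 = 16/3 → (0, 16/3)
  seg 2: down by d1 = 1 → (0, 13/3)
  seg 3: right by d3 = 8/3 → (8/3, 13/3)
  seg 4: down by d2 = 16/3 → (8/3, -1)
  seg 5: down by d6 = 24 → (8/3, -25)
  seg 6: right by d6 = 24 → (80/3, -25)
  seg 7: right by d9 = 7/16 → (1301/48, -25)
  seg 8: down by d9 = 7/16 → (1301/48, -407/16)

d5 = 5/3
d6 = 24
d7 = 3
d8 = 5
d9 = 7/16
endpoint = (1301/48, -407/16)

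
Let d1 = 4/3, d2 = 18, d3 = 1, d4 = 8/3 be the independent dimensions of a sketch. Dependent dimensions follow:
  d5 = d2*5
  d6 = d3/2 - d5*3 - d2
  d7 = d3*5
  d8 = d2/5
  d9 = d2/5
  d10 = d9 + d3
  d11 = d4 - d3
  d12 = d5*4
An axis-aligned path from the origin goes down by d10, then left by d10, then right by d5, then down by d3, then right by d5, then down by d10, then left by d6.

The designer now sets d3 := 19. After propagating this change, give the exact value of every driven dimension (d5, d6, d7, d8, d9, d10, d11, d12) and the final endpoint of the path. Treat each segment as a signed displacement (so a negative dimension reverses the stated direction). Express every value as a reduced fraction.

Apply edit: d3 := 19
  d5 = d2*5 = 90
  d6 = d3/2 - d5*3 - d2 = -557/2
  d7 = d3*5 = 95
  d8 = d2/5 = 18/5
  d9 = d2/5 = 18/5
  d10 = d9 + d3 = 113/5
  d11 = d4 - d3 = -49/3
  d12 = d5*4 = 360
Walk from origin (0, 0):
  seg 1: down by d10 = 113/5 → (0, -113/5)
  seg 2: left by d10 = 113/5 → (-113/5, -113/5)
  seg 3: right by d5 = 90 → (337/5, -113/5)
  seg 4: down by d3 = 19 → (337/5, -208/5)
  seg 5: right by d5 = 90 → (787/5, -208/5)
  seg 6: down by d10 = 113/5 → (787/5, -321/5)
  seg 7: left by d6 = -557/2 → (4359/10, -321/5)

d5 = 90
d6 = -557/2
d7 = 95
d8 = 18/5
d9 = 18/5
d10 = 113/5
d11 = -49/3
d12 = 360
endpoint = (4359/10, -321/5)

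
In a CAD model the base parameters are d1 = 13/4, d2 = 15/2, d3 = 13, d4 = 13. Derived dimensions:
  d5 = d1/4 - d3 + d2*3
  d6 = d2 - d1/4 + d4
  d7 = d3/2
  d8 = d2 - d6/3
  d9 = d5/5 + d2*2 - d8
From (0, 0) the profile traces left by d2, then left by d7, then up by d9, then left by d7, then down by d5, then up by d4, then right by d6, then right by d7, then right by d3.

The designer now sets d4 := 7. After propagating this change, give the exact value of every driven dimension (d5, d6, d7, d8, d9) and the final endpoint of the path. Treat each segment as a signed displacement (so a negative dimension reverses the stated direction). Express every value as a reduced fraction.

d5 = 165/16
d6 = 219/16
d7 = 13/2
d8 = 47/16
d9 = 113/8
endpoint = (203/16, 173/16)

Apply edit: d4 := 7
  d5 = d1/4 - d3 + d2*3 = 165/16
  d6 = d2 - d1/4 + d4 = 219/16
  d7 = d3/2 = 13/2
  d8 = d2 - d6/3 = 47/16
  d9 = d5/5 + d2*2 - d8 = 113/8
Walk from origin (0, 0):
  seg 1: left by d2 = 15/2 → (-15/2, 0)
  seg 2: left by d7 = 13/2 → (-14, 0)
  seg 3: up by d9 = 113/8 → (-14, 113/8)
  seg 4: left by d7 = 13/2 → (-41/2, 113/8)
  seg 5: down by d5 = 165/16 → (-41/2, 61/16)
  seg 6: up by d4 = 7 → (-41/2, 173/16)
  seg 7: right by d6 = 219/16 → (-109/16, 173/16)
  seg 8: right by d7 = 13/2 → (-5/16, 173/16)
  seg 9: right by d3 = 13 → (203/16, 173/16)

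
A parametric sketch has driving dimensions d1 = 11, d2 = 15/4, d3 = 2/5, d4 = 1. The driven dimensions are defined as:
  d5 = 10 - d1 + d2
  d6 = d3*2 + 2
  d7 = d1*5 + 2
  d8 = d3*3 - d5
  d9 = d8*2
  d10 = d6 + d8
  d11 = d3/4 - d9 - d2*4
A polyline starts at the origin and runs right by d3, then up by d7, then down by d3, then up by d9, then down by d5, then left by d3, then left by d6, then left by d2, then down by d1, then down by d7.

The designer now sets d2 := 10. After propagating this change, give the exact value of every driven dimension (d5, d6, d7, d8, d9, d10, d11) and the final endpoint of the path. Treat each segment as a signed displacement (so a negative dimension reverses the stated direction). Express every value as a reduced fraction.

Apply edit: d2 := 10
  d5 = 10 - d1 + d2 = 9
  d6 = d3*2 + 2 = 14/5
  d7 = d1*5 + 2 = 57
  d8 = d3*3 - d5 = -39/5
  d9 = d8*2 = -78/5
  d10 = d6 + d8 = -5
  d11 = d3/4 - d9 - d2*4 = -243/10
Walk from origin (0, 0):
  seg 1: right by d3 = 2/5 → (2/5, 0)
  seg 2: up by d7 = 57 → (2/5, 57)
  seg 3: down by d3 = 2/5 → (2/5, 283/5)
  seg 4: up by d9 = -78/5 → (2/5, 41)
  seg 5: down by d5 = 9 → (2/5, 32)
  seg 6: left by d3 = 2/5 → (0, 32)
  seg 7: left by d6 = 14/5 → (-14/5, 32)
  seg 8: left by d2 = 10 → (-64/5, 32)
  seg 9: down by d1 = 11 → (-64/5, 21)
  seg 10: down by d7 = 57 → (-64/5, -36)

d5 = 9
d6 = 14/5
d7 = 57
d8 = -39/5
d9 = -78/5
d10 = -5
d11 = -243/10
endpoint = (-64/5, -36)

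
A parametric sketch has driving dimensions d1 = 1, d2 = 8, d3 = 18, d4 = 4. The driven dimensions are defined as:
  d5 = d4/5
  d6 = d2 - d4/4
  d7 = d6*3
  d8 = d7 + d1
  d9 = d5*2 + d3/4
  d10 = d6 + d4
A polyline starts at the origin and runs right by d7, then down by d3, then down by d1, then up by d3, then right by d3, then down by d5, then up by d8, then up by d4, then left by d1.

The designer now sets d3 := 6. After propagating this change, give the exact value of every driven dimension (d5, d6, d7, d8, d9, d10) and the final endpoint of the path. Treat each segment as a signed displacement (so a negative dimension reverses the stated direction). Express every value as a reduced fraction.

Apply edit: d3 := 6
  d5 = d4/5 = 4/5
  d6 = d2 - d4/4 = 7
  d7 = d6*3 = 21
  d8 = d7 + d1 = 22
  d9 = d5*2 + d3/4 = 31/10
  d10 = d6 + d4 = 11
Walk from origin (0, 0):
  seg 1: right by d7 = 21 → (21, 0)
  seg 2: down by d3 = 6 → (21, -6)
  seg 3: down by d1 = 1 → (21, -7)
  seg 4: up by d3 = 6 → (21, -1)
  seg 5: right by d3 = 6 → (27, -1)
  seg 6: down by d5 = 4/5 → (27, -9/5)
  seg 7: up by d8 = 22 → (27, 101/5)
  seg 8: up by d4 = 4 → (27, 121/5)
  seg 9: left by d1 = 1 → (26, 121/5)

d5 = 4/5
d6 = 7
d7 = 21
d8 = 22
d9 = 31/10
d10 = 11
endpoint = (26, 121/5)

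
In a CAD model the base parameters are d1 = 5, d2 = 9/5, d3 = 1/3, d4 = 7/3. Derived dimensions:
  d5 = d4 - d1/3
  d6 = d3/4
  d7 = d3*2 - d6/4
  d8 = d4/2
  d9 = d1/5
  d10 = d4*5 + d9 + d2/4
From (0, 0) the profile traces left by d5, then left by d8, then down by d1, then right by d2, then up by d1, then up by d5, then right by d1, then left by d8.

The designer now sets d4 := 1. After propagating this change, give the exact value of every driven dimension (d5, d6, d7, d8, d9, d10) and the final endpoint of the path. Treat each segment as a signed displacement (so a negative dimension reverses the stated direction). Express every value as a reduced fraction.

Apply edit: d4 := 1
  d5 = d4 - d1/3 = -2/3
  d6 = d3/4 = 1/12
  d7 = d3*2 - d6/4 = 31/48
  d8 = d4/2 = 1/2
  d9 = d1/5 = 1
  d10 = d4*5 + d9 + d2/4 = 129/20
Walk from origin (0, 0):
  seg 1: left by d5 = -2/3 → (2/3, 0)
  seg 2: left by d8 = 1/2 → (1/6, 0)
  seg 3: down by d1 = 5 → (1/6, -5)
  seg 4: right by d2 = 9/5 → (59/30, -5)
  seg 5: up by d1 = 5 → (59/30, 0)
  seg 6: up by d5 = -2/3 → (59/30, -2/3)
  seg 7: right by d1 = 5 → (209/30, -2/3)
  seg 8: left by d8 = 1/2 → (97/15, -2/3)

d5 = -2/3
d6 = 1/12
d7 = 31/48
d8 = 1/2
d9 = 1
d10 = 129/20
endpoint = (97/15, -2/3)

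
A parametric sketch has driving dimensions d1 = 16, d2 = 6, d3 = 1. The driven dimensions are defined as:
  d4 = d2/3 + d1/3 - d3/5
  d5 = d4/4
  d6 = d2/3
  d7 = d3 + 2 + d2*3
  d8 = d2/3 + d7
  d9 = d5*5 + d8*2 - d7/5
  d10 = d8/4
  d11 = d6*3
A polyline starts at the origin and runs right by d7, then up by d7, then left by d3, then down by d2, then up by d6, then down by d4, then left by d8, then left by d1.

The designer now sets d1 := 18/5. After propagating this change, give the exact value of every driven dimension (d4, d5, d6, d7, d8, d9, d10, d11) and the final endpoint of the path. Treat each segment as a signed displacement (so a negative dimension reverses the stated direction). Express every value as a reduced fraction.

d4 = 3
d5 = 3/4
d6 = 2
d7 = 21
d8 = 23
d9 = 911/20
d10 = 23/4
d11 = 6
endpoint = (-33/5, 14)

Apply edit: d1 := 18/5
  d4 = d2/3 + d1/3 - d3/5 = 3
  d5 = d4/4 = 3/4
  d6 = d2/3 = 2
  d7 = d3 + 2 + d2*3 = 21
  d8 = d2/3 + d7 = 23
  d9 = d5*5 + d8*2 - d7/5 = 911/20
  d10 = d8/4 = 23/4
  d11 = d6*3 = 6
Walk from origin (0, 0):
  seg 1: right by d7 = 21 → (21, 0)
  seg 2: up by d7 = 21 → (21, 21)
  seg 3: left by d3 = 1 → (20, 21)
  seg 4: down by d2 = 6 → (20, 15)
  seg 5: up by d6 = 2 → (20, 17)
  seg 6: down by d4 = 3 → (20, 14)
  seg 7: left by d8 = 23 → (-3, 14)
  seg 8: left by d1 = 18/5 → (-33/5, 14)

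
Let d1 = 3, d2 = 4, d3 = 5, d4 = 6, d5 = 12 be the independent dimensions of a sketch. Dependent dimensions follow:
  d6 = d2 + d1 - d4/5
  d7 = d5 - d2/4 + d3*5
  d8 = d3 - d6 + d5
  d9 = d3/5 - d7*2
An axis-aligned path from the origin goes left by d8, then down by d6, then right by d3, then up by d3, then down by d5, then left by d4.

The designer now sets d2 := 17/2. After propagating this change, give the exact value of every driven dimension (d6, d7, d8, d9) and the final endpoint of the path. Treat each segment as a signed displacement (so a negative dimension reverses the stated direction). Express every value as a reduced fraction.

d6 = 103/10
d7 = 279/8
d8 = 67/10
d9 = -275/4
endpoint = (-77/10, -173/10)

Apply edit: d2 := 17/2
  d6 = d2 + d1 - d4/5 = 103/10
  d7 = d5 - d2/4 + d3*5 = 279/8
  d8 = d3 - d6 + d5 = 67/10
  d9 = d3/5 - d7*2 = -275/4
Walk from origin (0, 0):
  seg 1: left by d8 = 67/10 → (-67/10, 0)
  seg 2: down by d6 = 103/10 → (-67/10, -103/10)
  seg 3: right by d3 = 5 → (-17/10, -103/10)
  seg 4: up by d3 = 5 → (-17/10, -53/10)
  seg 5: down by d5 = 12 → (-17/10, -173/10)
  seg 6: left by d4 = 6 → (-77/10, -173/10)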